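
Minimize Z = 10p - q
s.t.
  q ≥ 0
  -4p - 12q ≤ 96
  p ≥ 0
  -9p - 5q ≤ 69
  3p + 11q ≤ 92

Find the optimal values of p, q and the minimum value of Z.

p = 0, q = 92/11, minimum Z = -92/11

Corner points and Z = 10p - q:
  (0, 0) → Z = 0
  (92/3, 0) → Z = 920/3
  (0, 92/11) → Z = -92/11

The binding constraints are p = 0 and 3p + 11q = 92.
Solving simultaneously gives p = 0, q = 92/11.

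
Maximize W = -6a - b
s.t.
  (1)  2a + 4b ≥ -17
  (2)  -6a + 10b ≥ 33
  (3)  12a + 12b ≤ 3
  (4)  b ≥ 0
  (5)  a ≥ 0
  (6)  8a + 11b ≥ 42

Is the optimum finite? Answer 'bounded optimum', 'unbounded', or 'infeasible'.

The boundaries -6a + 10b = 33 and 8a + 11b = 42 meet at (57/146, 258/73), but that point violates 12a + 12b ≤ 3. Every candidate vertex is excluded by some other constraint, so the feasible region is empty.

infeasible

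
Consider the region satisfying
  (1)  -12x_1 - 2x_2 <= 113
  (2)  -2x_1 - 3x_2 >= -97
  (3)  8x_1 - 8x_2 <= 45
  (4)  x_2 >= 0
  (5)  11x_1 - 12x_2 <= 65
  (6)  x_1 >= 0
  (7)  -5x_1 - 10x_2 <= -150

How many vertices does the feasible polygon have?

4

Of the 21 pairwise boundary intersections, those satisfying every inequality are:
  (911/40, 343/20)
  (0, 97/3)
  (55/4, 65/8)
  (0, 15)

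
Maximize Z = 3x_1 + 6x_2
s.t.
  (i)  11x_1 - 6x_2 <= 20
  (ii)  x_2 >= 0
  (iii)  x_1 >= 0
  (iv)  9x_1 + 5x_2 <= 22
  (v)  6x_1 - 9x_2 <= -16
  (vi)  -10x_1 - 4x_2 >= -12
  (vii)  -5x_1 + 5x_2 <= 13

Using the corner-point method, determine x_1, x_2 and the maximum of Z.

The binding constraints are -10x_1 - 4x_2 = -12 and -5x_1 + 5x_2 = 13.
Solving simultaneously gives x_1 = 4/35, x_2 = 19/7.

x_1 = 4/35, x_2 = 19/7, maximum Z = 582/35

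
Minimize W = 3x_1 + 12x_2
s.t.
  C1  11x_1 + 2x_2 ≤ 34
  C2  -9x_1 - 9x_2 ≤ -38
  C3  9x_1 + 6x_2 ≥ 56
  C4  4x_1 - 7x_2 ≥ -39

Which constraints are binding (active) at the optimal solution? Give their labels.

C1 and C3

Corner points and W = 3x_1 + 12x_2:
  (23/12, 155/24) → W = 333/4
  (32/17, 113/17) → W = 1452/17
  (158/87, 575/87) → W = 2458/29

The minimum is at (23/12, 155/24). Substituting into each constraint, equality holds for C1 and C3; the remaining constraints have slack.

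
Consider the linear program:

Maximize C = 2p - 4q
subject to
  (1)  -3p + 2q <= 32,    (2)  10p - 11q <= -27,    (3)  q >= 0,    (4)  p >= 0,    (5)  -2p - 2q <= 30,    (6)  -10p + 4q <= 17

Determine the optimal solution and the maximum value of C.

Feasible corners and C = 2p - 4q:
  (47/4, 269/8) → C = -111
  (0, 27/11) → C = -108/11
  (0, 17/4) → C = -17
The feasible region is unbounded (it extends along (11, 10), (2, 3)), but C strictly decreases along every unbounded feasible direction, so there is no improving ray and the maximum is attained at a vertex.

At the optimal vertex, 10p - 11q = -27 and p = 0.
Solving simultaneously gives p = 0, q = 27/11.

p = 0, q = 27/11, maximum C = -108/11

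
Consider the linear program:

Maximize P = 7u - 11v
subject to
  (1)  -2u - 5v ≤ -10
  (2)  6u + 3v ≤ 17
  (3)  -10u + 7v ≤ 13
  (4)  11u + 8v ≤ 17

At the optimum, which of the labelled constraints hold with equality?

Extreme points and P = 7u - 11v:
  (5/64, 63/32) → P = -1351/64
  (5/39, 76/39) → P = -267/13
  (15/157, 313/157) → P = -3338/157

The maximum is at (5/39, 76/39). Substituting into each constraint, equality holds for (1) and (4); the remaining constraints have slack.

(1) and (4)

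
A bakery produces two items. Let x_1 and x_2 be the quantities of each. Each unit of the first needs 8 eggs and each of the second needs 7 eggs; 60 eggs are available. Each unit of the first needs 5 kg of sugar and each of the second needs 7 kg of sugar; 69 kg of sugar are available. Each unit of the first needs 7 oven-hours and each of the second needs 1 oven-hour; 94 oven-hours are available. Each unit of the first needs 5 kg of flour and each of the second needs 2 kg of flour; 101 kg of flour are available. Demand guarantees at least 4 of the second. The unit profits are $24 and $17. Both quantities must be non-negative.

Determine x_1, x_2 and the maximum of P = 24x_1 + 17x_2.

Corner points and P = 24x_1 + 17x_2:
  (0, 60/7) → P = 1020/7
  (0, 4) → P = 68
  (4, 4) → P = 164

x_1 = 4, x_2 = 4, maximum P = 164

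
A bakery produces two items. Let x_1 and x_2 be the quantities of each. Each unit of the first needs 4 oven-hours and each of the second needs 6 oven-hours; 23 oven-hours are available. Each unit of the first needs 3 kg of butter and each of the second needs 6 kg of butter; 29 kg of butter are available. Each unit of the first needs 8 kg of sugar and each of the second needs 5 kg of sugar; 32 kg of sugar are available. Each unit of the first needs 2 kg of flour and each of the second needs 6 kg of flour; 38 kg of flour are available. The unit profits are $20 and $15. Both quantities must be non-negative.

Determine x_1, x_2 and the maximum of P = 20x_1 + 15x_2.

Vertices and P = 20x_1 + 15x_2:
  (0, 0) → P = 0
  (0, 23/6) → P = 115/2
  (4, 0) → P = 80
  (11/4, 2) → P = 85

The optimum lies where 4x_1 + 6x_2 = 23 and 8x_1 + 5x_2 = 32.
Solving simultaneously gives x_1 = 11/4, x_2 = 2.

x_1 = 11/4, x_2 = 2, maximum P = 85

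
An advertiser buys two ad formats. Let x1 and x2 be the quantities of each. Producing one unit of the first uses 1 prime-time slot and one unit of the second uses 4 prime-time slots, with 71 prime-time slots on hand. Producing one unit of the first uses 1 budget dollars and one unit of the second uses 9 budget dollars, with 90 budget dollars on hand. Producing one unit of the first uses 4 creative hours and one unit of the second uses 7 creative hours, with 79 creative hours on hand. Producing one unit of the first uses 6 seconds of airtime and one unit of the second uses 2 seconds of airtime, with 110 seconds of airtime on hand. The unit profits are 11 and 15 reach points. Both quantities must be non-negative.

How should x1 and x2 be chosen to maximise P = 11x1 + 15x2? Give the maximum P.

x1 = 18, x2 = 1, maximum P = 213

The binding constraints are 4x1 + 7x2 = 79 and 6x1 + 2x2 = 110.
Solving simultaneously gives x1 = 18, x2 = 1.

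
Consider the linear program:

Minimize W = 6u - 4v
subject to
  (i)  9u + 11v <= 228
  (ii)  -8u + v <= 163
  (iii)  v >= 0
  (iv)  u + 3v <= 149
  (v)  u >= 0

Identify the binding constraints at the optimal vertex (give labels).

(i) and (v)

Extreme points and W = 6u - 4v:
  (76/3, 0) → W = 152
  (0, 228/11) → W = -912/11
  (0, 0) → W = 0

The minimum is at (0, 228/11). Substituting into each constraint, equality holds for (i) and (v); the remaining constraints have slack.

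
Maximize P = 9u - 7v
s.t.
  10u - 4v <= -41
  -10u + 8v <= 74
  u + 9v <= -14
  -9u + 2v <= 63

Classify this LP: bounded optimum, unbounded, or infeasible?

bounded optimum

Feasible corners and P = 9u - 7v:
  (-425/94, -99/94) → P = -1566/47
  (-85/8, -261/16) → P = 297/16
  (-595/83, -63/83) → P = -4914/83
The feasible region has finitely many vertices and no improving ray; the maximum is 297/16 at (-85/8, -261/16).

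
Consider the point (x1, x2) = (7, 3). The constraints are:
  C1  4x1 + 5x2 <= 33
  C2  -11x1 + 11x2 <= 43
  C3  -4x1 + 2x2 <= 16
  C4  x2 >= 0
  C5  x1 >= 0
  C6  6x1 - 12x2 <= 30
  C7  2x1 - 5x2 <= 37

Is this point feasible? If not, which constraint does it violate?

Constraint C1: 4x1 + 5x2 = 43, which is not ≤ 33. All other constraints are satisfied.

not feasible — violates C1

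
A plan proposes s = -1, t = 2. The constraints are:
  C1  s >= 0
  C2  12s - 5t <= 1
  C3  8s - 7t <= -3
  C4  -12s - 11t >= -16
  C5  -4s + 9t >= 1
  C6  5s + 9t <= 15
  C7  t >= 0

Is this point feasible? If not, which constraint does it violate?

Constraint C1: s = -1, which is not ≥ 0. All other constraints are satisfied.

not feasible — violates C1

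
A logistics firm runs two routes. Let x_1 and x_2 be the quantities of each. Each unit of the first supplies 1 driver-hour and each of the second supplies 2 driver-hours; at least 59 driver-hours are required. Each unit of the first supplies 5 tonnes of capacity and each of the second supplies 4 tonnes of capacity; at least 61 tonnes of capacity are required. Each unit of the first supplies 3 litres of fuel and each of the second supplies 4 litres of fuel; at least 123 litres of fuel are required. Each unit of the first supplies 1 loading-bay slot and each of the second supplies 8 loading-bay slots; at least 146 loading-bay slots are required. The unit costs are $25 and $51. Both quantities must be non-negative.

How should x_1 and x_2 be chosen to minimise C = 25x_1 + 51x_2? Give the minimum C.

x_1 = 30, x_2 = 29/2, minimum C = 2979/2

Vertices and C = 25x_1 + 51x_2:
  (0, 123/4) → C = 6273/4
  (146, 0) → C = 3650
  (5, 27) → C = 1502
  (30, 29/2) → C = 2979/2
The feasible region is unbounded (it extends along (0, 1), (1, 0)), but C strictly increases along every unbounded feasible direction, so there is no improving ray and the minimum is attained at a vertex.

The binding constraints are x_1 + 2x_2 = 59 and x_1 + 8x_2 = 146.
Solving simultaneously gives x_1 = 30, x_2 = 29/2.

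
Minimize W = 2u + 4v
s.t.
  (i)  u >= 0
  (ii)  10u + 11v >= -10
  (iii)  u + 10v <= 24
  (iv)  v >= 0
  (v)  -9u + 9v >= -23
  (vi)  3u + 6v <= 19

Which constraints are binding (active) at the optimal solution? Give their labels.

(i) and (iv)

Corner points and W = 2u + 4v:
  (0, 12/5) → W = 48/5
  (0, 0) → W = 0
  (23/12, 53/24) → W = 38/3
  (23/9, 0) → W = 46/9
  (103/27, 34/27) → W = 38/3

The minimum is at (0, 0). Substituting into each constraint, equality holds for (i) and (iv); the remaining constraints have slack.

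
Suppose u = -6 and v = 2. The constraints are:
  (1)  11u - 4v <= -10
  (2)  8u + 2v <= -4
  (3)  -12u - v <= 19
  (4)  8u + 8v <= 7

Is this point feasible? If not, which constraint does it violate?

not feasible — violates (3)

Constraint (3): -12u - v = 70, which is not ≤ 19. All other constraints are satisfied.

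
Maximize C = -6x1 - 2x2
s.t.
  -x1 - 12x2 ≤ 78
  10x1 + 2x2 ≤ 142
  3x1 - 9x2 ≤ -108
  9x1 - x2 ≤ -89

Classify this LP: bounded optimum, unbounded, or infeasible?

From the feasible point (-222/5, -14/5), moving in the direction (-12, 1) keeps every constraint satisfied while C increases without bound.

unbounded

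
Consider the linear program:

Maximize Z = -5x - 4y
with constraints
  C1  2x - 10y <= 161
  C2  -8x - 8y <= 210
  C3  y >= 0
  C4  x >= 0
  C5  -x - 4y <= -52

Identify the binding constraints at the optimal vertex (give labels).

C4 and C5

Corner points and Z = -5x - 4y:
  (161/2, 0) → Z = -805/2
  (52, 0) → Z = -260
  (0, 13) → Z = -52
The feasible region is unbounded (it extends along (0, 1), (5, 1)), but Z strictly decreases along every unbounded feasible direction, so there is no improving ray and the maximum is attained at a vertex.

The maximum is at (0, 13). Substituting into each constraint, equality holds for C4 and C5; the remaining constraints have slack.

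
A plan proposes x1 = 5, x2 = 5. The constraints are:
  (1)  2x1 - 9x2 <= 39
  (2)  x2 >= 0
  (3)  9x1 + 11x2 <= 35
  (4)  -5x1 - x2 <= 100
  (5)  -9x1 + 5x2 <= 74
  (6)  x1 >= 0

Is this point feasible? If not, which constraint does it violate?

not feasible — violates (3)

Constraint (3): 9x1 + 11x2 = 100, which is not ≤ 35. All other constraints are satisfied.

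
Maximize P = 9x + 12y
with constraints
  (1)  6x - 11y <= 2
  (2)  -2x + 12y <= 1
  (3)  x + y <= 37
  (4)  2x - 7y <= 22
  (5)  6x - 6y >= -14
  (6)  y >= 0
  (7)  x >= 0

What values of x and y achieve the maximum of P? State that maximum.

Vertices and P = 9x + 12y:
  (7/10, 1/5) → P = 87/10
  (1/3, 0) → P = 3
  (0, 1/12) → P = 1
  (0, 0) → P = 0

x = 7/10, y = 1/5, maximum P = 87/10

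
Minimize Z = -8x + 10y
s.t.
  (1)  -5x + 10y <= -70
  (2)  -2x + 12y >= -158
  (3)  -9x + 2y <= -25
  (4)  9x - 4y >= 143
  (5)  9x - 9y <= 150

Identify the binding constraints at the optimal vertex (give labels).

Extreme points and Z = -8x + 10y:
  (115/7, 17/14) → Z = -835/7
  (58/3, 8/3) → Z = -128
  (229/15, -7/5) → Z = -2042/15

The minimum is at (229/15, -7/5). Substituting into each constraint, equality holds for (4) and (5); the remaining constraints have slack.

(4) and (5)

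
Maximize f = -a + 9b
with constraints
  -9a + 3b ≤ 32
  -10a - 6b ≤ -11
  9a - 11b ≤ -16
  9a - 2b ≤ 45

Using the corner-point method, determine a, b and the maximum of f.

a = 199/9, b = 77, maximum f = 6038/9

Vertices and f = -a + 9b:
  (-53/28, 419/84) → f = 655/14
  (199/9, 77) → f = 6038/9
  (25/164, 259/164) → f = 1153/82
  (527/81, 61/9) → f = 4414/81

The optimum lies where -9a + 3b = 32 and 9a - 2b = 45.
Solving simultaneously gives a = 199/9, b = 77.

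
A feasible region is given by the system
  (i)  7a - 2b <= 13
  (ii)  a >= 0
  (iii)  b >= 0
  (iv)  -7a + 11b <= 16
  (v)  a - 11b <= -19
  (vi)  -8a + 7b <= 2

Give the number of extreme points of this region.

Of the 15 pairwise boundary intersections, those satisfying every inequality are:
  (25/9, 29/9)
  (181/75, 146/75)
  (30/13, 38/13)
  (37/27, 50/27)

4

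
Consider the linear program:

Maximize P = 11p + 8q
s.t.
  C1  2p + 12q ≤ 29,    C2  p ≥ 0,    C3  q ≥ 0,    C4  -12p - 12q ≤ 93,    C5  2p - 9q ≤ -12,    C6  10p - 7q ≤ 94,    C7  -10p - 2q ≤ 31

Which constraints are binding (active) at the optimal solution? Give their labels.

Extreme points and P = 11p + 8q:
  (0, 29/12) → P = 58/3
  (39/14, 41/21) → P = 1943/42
  (0, 4/3) → P = 32/3

The maximum is at (39/14, 41/21). Substituting into each constraint, equality holds for C1 and C5; the remaining constraints have slack.

C1 and C5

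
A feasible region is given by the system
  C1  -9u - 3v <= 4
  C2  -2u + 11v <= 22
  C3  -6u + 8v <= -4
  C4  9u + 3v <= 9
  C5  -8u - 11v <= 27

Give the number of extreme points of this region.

4

Intersecting each pair of boundary lines and keeping only the points that satisfy every inequality leaves:
  (-2/9, -2/3)
  (37/75, -211/75)
  (14/15, 1/5)
  (12/5, -21/5)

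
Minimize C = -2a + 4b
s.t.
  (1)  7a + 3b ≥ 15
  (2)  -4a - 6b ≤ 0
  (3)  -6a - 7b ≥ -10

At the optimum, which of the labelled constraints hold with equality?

(2) and (3)

Vertices and C = -2a + 4b:
  (3, -2) → C = -14
  (75/31, -20/31) → C = -230/31
  (15/2, -5) → C = -35

The minimum is at (15/2, -5). Substituting into each constraint, equality holds for (2) and (3); the remaining constraints have slack.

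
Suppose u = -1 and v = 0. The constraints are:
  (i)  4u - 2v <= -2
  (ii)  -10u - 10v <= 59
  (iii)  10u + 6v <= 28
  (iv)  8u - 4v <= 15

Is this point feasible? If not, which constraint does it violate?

(i): -4 ≤ -2 ✓
(ii): 10 ≤ 59 ✓
(iii): -10 ≤ 28 ✓
(iv): -8 ≤ 15 ✓

feasible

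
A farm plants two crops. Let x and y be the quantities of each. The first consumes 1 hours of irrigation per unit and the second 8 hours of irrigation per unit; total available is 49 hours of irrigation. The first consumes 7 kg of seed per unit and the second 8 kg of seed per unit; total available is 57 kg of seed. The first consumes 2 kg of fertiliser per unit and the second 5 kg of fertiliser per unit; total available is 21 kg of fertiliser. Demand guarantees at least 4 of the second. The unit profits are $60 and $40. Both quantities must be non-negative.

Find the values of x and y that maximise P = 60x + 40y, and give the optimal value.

Corner points and P = 60x + 40y:
  (0, 21/5) → P = 168
  (0, 4) → P = 160
  (1/2, 4) → P = 190

At the optimal vertex, 2x + 5y = 21 and y = 4.
Solving simultaneously gives x = 1/2, y = 4.

x = 1/2, y = 4, maximum P = 190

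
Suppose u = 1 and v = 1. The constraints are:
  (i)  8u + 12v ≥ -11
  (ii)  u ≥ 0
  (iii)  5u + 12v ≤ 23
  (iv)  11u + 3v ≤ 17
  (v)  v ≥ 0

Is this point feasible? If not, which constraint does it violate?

feasible

(i): 20 ≥ -11 ✓
(ii): 1 ≥ 0 ✓
(iii): 17 ≤ 23 ✓
(iv): 14 ≤ 17 ✓
(v): 1 ≥ 0 ✓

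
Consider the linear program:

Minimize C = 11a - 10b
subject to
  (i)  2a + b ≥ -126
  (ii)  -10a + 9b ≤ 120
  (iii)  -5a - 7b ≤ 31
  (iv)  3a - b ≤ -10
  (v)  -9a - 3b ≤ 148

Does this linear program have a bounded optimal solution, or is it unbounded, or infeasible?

Vertices and C = 11a - 10b:
  (-1119/115, 58/23) → C = -15209/115
  (30/17, 260/17) → C = -2270/17
  (-101/26, -43/26) → C = -681/26
The feasible region has finitely many vertices and no improving ray; the minimum is -2270/17 at (30/17, 260/17).

bounded optimum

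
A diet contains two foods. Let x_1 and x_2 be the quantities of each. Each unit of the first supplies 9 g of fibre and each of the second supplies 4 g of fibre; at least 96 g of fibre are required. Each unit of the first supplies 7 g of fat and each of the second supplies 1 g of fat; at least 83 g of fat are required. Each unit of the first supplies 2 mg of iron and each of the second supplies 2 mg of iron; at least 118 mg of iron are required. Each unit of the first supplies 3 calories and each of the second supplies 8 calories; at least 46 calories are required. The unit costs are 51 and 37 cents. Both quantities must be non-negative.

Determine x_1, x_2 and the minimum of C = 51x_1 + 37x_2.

Vertices and C = 51x_1 + 37x_2:
  (0, 83) → C = 3071
  (59, 0) → C = 3009
  (4, 55) → C = 2239
The feasible region is unbounded (it extends along (0, 1), (1, 0)), but C strictly increases along every unbounded feasible direction, so there is no improving ray and the minimum is attained at a vertex.

At the optimal vertex, 7x_1 + x_2 = 83 and 2x_1 + 2x_2 = 118.
Solving simultaneously gives x_1 = 4, x_2 = 55.

x_1 = 4, x_2 = 55, minimum C = 2239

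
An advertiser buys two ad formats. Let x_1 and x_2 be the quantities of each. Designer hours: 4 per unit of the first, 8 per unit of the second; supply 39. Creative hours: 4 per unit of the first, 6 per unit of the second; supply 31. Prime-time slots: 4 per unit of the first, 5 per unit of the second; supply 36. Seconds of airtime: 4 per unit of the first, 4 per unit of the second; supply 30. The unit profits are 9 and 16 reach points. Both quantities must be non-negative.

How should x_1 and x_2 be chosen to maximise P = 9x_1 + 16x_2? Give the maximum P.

x_1 = 7/4, x_2 = 4, maximum P = 319/4

Extreme points and P = 9x_1 + 16x_2:
  (0, 0) → P = 0
  (0, 39/8) → P = 78
  (15/2, 0) → P = 135/2
  (7/4, 4) → P = 319/4
  (7, 1/2) → P = 71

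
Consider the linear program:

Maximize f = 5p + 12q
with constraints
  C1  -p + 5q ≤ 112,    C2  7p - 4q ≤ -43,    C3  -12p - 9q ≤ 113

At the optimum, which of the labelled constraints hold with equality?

Vertices and f = 5p + 12q:
  (233/31, 741/31) → f = 10057/31
  (-1573/69, 1231/69) → f = 6907/69
  (-839/111, -275/111) → f = -7495/111

The maximum is at (233/31, 741/31). Substituting into each constraint, equality holds for C1 and C2; the remaining constraints have slack.

C1 and C2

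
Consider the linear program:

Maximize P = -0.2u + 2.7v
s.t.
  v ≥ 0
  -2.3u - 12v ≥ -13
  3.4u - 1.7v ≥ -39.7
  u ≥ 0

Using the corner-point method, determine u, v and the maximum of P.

u = 0, v = 13/12, maximum P = 117/40

Corner points and P = -0.2u + 2.7v:
  (130/23, 0) → P = -26/23
  (0, 0) → P = 0
  (0, 13/12) → P = 117/40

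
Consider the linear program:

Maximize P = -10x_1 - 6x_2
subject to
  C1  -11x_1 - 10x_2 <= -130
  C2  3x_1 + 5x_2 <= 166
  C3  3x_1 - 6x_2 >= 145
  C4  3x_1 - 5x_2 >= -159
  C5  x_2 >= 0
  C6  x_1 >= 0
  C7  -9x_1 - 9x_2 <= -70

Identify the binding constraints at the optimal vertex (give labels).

Vertices and P = -10x_1 - 6x_2:
  (1721/33, 21/11) → P = -17588/33
  (166/3, 0) → P = -1660/3
  (145/3, 0) → P = -1450/3

The maximum is at (145/3, 0). Substituting into each constraint, equality holds for C3 and C5; the remaining constraints have slack.

C3 and C5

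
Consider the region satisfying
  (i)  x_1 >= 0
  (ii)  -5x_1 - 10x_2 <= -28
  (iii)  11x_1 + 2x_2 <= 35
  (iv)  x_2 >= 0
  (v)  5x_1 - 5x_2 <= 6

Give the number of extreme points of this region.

The feasible vertices (each the meet of two boundaries and inside every other half-plane) are:
  (0, 14/5)
  (0, 35/2)
  (8/3, 22/15)
  (187/65, 109/65)

4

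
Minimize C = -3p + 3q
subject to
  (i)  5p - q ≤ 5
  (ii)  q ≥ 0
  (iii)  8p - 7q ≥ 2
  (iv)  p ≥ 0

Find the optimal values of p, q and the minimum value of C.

Feasible corners and C = -3p + 3q:
  (1, 0) → C = -3
  (11/9, 10/9) → C = -1/3
  (1/4, 0) → C = -3/4

The optimum lies where 5p - q = 5 and q = 0.
Solving simultaneously gives p = 1, q = 0.

p = 1, q = 0, minimum C = -3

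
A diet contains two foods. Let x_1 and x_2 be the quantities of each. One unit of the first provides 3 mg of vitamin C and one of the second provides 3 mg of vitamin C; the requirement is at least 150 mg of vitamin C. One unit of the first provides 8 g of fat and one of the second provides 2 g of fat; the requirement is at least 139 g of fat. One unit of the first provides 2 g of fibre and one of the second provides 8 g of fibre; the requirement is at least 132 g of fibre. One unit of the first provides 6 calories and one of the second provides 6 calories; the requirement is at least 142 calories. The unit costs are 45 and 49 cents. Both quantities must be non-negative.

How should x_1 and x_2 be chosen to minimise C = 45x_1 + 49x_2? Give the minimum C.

x_1 = 134/3, x_2 = 16/3, minimum C = 6814/3

The feasible region is unbounded (it extends along (0, 1), (1, 0)), but C strictly increases along every unbounded feasible direction, so there is no improving ray and the minimum is attained at a vertex.

The binding constraints are 3x_1 + 3x_2 = 150 and 2x_1 + 8x_2 = 132.
Solving simultaneously gives x_1 = 134/3, x_2 = 16/3.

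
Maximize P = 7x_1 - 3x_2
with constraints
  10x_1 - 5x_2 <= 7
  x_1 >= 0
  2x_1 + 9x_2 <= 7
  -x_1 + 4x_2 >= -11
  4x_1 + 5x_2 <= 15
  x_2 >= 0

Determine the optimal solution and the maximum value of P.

Corner points and P = 7x_1 - 3x_2:
  (49/50, 14/25) → P = 259/50
  (7/10, 0) → P = 49/10
  (0, 7/9) → P = -7/3
  (0, 0) → P = 0

x_1 = 49/50, x_2 = 14/25, maximum P = 259/50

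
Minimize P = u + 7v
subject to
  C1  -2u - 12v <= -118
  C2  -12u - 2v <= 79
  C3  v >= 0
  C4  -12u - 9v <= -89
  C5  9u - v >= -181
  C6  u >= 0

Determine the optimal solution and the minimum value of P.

Vertices and P = u + 7v:
  (59, 0) → P = 59
  (1/21, 619/63) → P = 4336/63
  (0, 89/9) → P = 623/9
  (0, 181) → P = 1267
The feasible region is unbounded (it extends along (1, 0), (1, 9)), but P strictly increases along every unbounded feasible direction, so there is no improving ray and the minimum is attained at a vertex.

At the optimal vertex, -2u - 12v = -118 and v = 0.
Solving simultaneously gives u = 59, v = 0.

u = 59, v = 0, minimum P = 59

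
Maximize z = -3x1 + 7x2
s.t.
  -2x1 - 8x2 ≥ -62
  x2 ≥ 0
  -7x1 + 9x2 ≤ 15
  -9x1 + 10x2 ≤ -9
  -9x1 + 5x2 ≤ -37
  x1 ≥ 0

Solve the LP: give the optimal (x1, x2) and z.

x1 = 173/23, x2 = 135/23, maximum z = 426/23

Feasible corners and z = -3x1 + 7x2:
  (31, 0) → z = -93
  (173/23, 135/23) → z = 426/23
  (37/9, 0) → z = -37/3
  (65/9, 28/5) → z = 263/15

At the optimal vertex, -2x1 - 8x2 = -62 and -9x1 + 10x2 = -9.
Solving simultaneously gives x1 = 173/23, x2 = 135/23.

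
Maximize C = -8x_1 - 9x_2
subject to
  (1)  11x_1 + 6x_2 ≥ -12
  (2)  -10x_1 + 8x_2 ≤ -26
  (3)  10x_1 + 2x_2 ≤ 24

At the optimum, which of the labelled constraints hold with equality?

(1) and (3)

Corner points and C = -8x_1 - 9x_2:
  (15/37, -203/74) → C = 1587/74
  (84/19, -192/19) → C = 1056/19
  (61/25, -1/5) → C = -443/25

The maximum is at (84/19, -192/19). Substituting into each constraint, equality holds for (1) and (3); the remaining constraints have slack.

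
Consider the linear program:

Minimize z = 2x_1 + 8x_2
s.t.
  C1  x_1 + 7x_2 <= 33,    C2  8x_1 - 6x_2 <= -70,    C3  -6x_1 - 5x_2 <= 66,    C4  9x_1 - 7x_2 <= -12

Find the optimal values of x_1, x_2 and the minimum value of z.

x_1 = -373/38, x_2 = -27/19, minimum z = -31

Feasible corners and z = 2x_1 + 8x_2:
  (-146/31, 167/31) → z = 1044/31
  (-627/37, 264/37) → z = 858/37
  (-373/38, -27/19) → z = -31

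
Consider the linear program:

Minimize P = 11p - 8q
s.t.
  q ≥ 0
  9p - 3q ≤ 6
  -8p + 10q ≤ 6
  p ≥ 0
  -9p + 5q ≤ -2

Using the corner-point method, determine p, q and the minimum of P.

p = 1, q = 7/5, minimum P = -1/5

Vertices and P = 11p - 8q:
  (2/3, 0) → P = 22/3
  (2/9, 0) → P = 22/9
  (13/11, 17/11) → P = 7/11
  (1, 7/5) → P = -1/5

The binding constraints are -8p + 10q = 6 and -9p + 5q = -2.
Solving simultaneously gives p = 1, q = 7/5.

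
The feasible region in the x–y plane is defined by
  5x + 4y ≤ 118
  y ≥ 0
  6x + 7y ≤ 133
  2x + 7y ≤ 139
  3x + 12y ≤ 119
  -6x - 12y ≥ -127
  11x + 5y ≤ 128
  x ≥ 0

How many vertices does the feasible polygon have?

5

Intersecting each pair of boundary lines and keeping only the points that satisfy every inequality leaves:
  (128/11, 0)
  (0, 0)
  (8/3, 37/4)
  (0, 119/12)
  (53/6, 37/6)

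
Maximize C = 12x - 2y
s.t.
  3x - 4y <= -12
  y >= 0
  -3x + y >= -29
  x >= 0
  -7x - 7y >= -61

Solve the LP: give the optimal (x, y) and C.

Corner points and C = 12x - 2y:
  (0, 3) → C = -6
  (160/49, 267/49) → C = 198/7
  (0, 61/7) → C = -122/7

x = 160/49, y = 267/49, maximum C = 198/7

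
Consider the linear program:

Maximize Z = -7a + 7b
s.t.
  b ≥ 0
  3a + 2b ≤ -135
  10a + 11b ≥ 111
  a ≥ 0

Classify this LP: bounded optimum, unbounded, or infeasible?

The boundaries b = 0 and 10a + 11b = 111 meet at (111/10, 0), but that point violates 3a + 2b ≤ -135. Every candidate vertex is excluded by some other constraint, so the feasible region is empty.

infeasible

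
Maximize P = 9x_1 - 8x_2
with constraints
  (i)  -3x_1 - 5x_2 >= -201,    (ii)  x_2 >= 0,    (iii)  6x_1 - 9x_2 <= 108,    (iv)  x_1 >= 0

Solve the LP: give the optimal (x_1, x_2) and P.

x_1 = 783/19, x_2 = 294/19, maximum P = 4695/19

Feasible corners and P = 9x_1 - 8x_2:
  (783/19, 294/19) → P = 4695/19
  (0, 201/5) → P = -1608/5
  (18, 0) → P = 162
  (0, 0) → P = 0

At the optimal vertex, -3x_1 - 5x_2 = -201 and 6x_1 - 9x_2 = 108.
Solving simultaneously gives x_1 = 783/19, x_2 = 294/19.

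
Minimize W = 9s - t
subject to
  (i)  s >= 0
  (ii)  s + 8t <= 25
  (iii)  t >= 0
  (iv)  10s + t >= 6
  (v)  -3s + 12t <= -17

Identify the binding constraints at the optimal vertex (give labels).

Extreme points and W = 9s - t:
  (25, 0) → W = 225
  (109/9, 29/18) → W = 1933/18
  (17/3, 0) → W = 51

The minimum is at (17/3, 0). Substituting into each constraint, equality holds for (iii) and (v); the remaining constraints have slack.

(iii) and (v)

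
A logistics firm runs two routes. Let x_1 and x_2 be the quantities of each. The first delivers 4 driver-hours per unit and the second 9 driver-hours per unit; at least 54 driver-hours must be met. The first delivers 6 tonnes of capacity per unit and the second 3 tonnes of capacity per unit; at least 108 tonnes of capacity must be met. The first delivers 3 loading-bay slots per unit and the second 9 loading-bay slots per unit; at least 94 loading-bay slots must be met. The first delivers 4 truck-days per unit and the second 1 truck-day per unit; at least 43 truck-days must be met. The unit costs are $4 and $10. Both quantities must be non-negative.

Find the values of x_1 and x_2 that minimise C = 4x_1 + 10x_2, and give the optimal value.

The feasible region is unbounded (it extends along (0, 1), (1, 0)), but C strictly increases along every unbounded feasible direction, so there is no improving ray and the minimum is attained at a vertex.

x_1 = 46/3, x_2 = 16/3, minimum C = 344/3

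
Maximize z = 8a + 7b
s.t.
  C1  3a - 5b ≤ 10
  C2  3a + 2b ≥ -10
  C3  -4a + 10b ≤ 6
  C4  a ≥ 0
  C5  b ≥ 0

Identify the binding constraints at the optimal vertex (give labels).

Feasible corners and z = 8a + 7b:
  (13, 29/5) → z = 723/5
  (10/3, 0) → z = 80/3
  (0, 3/5) → z = 21/5
  (0, 0) → z = 0

The maximum is at (13, 29/5). Substituting into each constraint, equality holds for C1 and C3; the remaining constraints have slack.

C1 and C3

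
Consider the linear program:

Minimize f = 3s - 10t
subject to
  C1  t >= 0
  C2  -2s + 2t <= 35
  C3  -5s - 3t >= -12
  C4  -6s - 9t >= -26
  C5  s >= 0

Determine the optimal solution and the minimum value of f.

Corner points and f = 3s - 10t:
  (12/5, 0) → f = 36/5
  (0, 0) → f = 0
  (10/9, 58/27) → f = -490/27
  (0, 26/9) → f = -260/9

s = 0, t = 26/9, minimum f = -260/9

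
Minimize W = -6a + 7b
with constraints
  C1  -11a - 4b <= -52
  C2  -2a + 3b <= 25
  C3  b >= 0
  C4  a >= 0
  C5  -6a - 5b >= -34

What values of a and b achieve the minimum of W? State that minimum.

a = 17/3, b = 0, minimum W = -34

Corner points and W = -6a + 7b:
  (52/11, 0) → W = -312/11
  (4, 2) → W = -10
  (17/3, 0) → W = -34

The binding constraints are b = 0 and -6a - 5b = -34.
Solving simultaneously gives a = 17/3, b = 0.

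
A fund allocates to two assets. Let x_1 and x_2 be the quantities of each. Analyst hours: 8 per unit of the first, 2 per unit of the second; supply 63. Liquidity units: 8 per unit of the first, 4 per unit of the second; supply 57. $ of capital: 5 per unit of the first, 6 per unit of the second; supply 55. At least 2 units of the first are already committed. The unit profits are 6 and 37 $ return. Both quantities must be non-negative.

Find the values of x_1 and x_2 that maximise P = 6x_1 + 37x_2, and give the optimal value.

x_1 = 2, x_2 = 15/2, maximum P = 579/2

Vertices and P = 6x_1 + 37x_2:
  (57/8, 0) → P = 171/4
  (2, 0) → P = 12
  (61/14, 155/28) → P = 6467/28
  (2, 15/2) → P = 579/2

The binding constraints are 5x_1 + 6x_2 = 55 and x_1 = 2.
Solving simultaneously gives x_1 = 2, x_2 = 15/2.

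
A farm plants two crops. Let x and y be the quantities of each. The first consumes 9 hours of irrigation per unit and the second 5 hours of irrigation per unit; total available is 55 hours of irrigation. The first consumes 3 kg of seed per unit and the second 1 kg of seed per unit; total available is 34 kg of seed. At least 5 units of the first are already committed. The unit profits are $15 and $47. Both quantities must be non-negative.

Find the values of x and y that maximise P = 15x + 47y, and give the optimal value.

Feasible corners and P = 15x + 47y:
  (55/9, 0) → P = 275/3
  (5, 0) → P = 75
  (5, 2) → P = 169

The optimum lies where 9x + 5y = 55 and x = 5.
Solving simultaneously gives x = 5, y = 2.

x = 5, y = 2, maximum P = 169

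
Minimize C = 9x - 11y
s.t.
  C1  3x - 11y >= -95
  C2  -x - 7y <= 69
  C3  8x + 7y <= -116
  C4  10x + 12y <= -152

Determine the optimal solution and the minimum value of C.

Vertices and C = 9x - 11y:
  (-89/2, -7/2) → C = -362
  (-1406/73, 247/73) → C = -15371/73
  (-47/7, -436/49) → C = 1835/49
  (-164/13, -28/13) → C = -1168/13

At the optimal vertex, 3x - 11y = -95 and -x - 7y = 69.
Solving simultaneously gives x = -89/2, y = -7/2.

x = -89/2, y = -7/2, minimum C = -362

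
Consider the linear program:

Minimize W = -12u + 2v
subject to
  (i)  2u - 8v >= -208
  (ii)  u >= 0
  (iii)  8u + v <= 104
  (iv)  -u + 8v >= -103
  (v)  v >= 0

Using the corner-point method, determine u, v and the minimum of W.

u = 13, v = 0, minimum W = -156

Corner points and W = -12u + 2v:
  (0, 26) → W = 52
  (104/11, 312/11) → W = -624/11
  (0, 0) → W = 0
  (13, 0) → W = -156

The binding constraints are 8u + v = 104 and v = 0.
Solving simultaneously gives u = 13, v = 0.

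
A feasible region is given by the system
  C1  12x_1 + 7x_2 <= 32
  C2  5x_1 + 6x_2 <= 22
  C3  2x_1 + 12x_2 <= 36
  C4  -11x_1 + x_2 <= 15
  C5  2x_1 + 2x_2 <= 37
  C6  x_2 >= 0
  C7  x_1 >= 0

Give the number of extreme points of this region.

The feasible vertices (each the meet of two boundaries and inside every other half-plane) are:
  (38/37, 104/37)
  (8/3, 0)
  (1, 17/6)
  (0, 3)
  (0, 0)

5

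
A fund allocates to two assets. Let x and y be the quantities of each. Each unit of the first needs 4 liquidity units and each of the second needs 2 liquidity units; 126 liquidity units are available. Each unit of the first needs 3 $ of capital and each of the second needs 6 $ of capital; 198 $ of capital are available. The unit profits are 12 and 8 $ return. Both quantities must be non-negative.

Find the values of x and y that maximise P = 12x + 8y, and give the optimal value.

x = 20, y = 23, maximum P = 424

Vertices and P = 12x + 8y:
  (0, 0) → P = 0
  (0, 33) → P = 264
  (63/2, 0) → P = 378
  (20, 23) → P = 424

The optimum lies where 4x + 2y = 126 and 3x + 6y = 198.
Solving simultaneously gives x = 20, y = 23.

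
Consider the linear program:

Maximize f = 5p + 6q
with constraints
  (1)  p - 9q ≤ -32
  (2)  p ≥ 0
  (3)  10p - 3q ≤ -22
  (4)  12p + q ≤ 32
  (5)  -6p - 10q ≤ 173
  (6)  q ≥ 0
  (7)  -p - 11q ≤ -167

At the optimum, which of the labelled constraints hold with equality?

(2) and (4)

Corner points and f = 5p + 6q:
  (0, 32) → f = 192
  (0, 167/11) → f = 1002/11
  (185/131, 1972/131) → f = 12757/131

The maximum is at (0, 32). Substituting into each constraint, equality holds for (2) and (4); the remaining constraints have slack.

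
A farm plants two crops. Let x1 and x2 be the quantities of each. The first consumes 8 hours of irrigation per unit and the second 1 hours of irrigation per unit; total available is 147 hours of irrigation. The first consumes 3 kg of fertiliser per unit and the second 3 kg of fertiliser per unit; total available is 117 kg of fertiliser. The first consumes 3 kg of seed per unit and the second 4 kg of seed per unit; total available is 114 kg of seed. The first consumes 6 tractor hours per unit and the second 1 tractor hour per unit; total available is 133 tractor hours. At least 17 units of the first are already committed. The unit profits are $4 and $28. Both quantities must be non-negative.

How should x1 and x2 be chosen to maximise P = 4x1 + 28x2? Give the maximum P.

Corner points and P = 4x1 + 28x2:
  (147/8, 0) → P = 147/2
  (17, 0) → P = 68
  (17, 11) → P = 376

The optimum lies where 8x1 + x2 = 147 and x1 = 17.
Solving simultaneously gives x1 = 17, x2 = 11.

x1 = 17, x2 = 11, maximum P = 376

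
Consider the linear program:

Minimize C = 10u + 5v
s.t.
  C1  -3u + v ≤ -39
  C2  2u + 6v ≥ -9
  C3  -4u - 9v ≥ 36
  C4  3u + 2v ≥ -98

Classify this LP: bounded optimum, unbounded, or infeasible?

The boundaries -3u + v = -39 and 2u + 6v = -9 meet at (45/4, -21/4), but that point violates -4u - 9v ≥ 36. Every candidate vertex is excluded by some other constraint, so the feasible region is empty.

infeasible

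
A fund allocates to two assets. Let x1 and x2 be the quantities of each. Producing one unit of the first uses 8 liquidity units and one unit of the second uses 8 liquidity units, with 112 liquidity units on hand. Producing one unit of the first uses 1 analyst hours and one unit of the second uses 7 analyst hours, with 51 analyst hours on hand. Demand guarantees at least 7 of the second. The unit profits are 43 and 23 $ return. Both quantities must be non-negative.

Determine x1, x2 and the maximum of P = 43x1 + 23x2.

The binding constraints are x1 + 7x2 = 51 and x2 = 7.
Solving simultaneously gives x1 = 2, x2 = 7.

x1 = 2, x2 = 7, maximum P = 247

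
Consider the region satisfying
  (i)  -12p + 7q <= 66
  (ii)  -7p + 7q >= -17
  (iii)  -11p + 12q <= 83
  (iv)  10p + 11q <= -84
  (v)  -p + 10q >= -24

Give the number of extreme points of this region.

Pairwise boundary intersections that survive every other constraint:
  (-657/101, -174/101)
  (-828/113, -354/113)
  (-192/37, -108/37)

3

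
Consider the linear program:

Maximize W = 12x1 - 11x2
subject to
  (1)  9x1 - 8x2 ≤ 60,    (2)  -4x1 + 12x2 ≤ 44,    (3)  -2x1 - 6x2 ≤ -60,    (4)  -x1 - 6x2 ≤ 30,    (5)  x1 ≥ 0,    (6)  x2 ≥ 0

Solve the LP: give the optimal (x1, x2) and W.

Feasible corners and W = 12x1 - 11x2:
  (268/19, 159/19) → W = 1467/19
  (12, 6) → W = 78
  (19/2, 41/6) → W = 233/6

x1 = 12, x2 = 6, maximum W = 78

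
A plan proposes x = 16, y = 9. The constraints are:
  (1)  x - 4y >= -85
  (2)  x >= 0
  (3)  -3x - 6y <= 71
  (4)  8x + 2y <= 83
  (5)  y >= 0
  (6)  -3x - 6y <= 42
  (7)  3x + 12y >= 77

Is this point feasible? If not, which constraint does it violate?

not feasible — violates (4)

Constraint (4): 8x + 2y = 146, which is not ≤ 83. All other constraints are satisfied.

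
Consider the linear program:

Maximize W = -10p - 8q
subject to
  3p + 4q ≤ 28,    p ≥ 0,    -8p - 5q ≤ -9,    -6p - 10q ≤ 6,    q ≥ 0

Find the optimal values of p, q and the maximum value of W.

Vertices and W = -10p - 8q:
  (0, 7) → W = -56
  (28/3, 0) → W = -280/3
  (0, 9/5) → W = -72/5
  (9/8, 0) → W = -45/4

p = 9/8, q = 0, maximum W = -45/4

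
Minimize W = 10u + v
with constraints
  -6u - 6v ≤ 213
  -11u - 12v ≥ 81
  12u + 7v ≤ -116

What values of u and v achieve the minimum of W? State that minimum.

u = -345, v = 619/2, minimum W = -6281/2

Extreme points and W = 10u + v:
  (-345, 619/2) → W = -6281/2
  (53/2, -62) → W = 203
  (-825/67, 304/67) → W = -7946/67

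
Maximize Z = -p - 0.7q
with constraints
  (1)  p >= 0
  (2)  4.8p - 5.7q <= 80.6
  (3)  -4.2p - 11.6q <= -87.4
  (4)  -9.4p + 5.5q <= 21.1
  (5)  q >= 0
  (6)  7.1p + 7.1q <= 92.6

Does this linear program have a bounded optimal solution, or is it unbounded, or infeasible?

bounded optimum

Vertices and Z = -p - 0.7q:
  (11797/6607, 45509/6607) → Z = -436533/66070
  (613/71, 313/71) → Z = -8321/710
  (35949/10579, 102025/10579) → Z = -214733/21158
The feasible region has finitely many vertices and no improving ray; the maximum is -436533/66070 at (11797/6607, 45509/6607).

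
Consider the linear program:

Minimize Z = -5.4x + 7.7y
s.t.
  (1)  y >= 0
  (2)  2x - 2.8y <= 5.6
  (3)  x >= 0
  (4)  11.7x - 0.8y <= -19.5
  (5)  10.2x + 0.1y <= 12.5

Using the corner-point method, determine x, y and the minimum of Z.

x = 0, y = 24.375, minimum Z = 187.6875

The binding constraints are x = 0 and 11.7x - 0.8y = -19.5.
Solving simultaneously gives x = 0, y = 195/8.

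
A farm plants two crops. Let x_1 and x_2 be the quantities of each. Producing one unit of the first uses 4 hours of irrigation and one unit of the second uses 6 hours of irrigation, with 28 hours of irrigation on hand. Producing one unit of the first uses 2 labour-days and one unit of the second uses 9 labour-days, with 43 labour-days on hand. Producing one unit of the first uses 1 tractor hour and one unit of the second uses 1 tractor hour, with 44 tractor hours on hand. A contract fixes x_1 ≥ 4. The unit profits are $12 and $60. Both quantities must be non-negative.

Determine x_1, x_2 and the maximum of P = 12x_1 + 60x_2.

Corner points and P = 12x_1 + 60x_2:
  (7, 0) → P = 84
  (4, 0) → P = 48
  (4, 2) → P = 168

The binding constraints are 4x_1 + 6x_2 = 28 and x_1 = 4.
Solving simultaneously gives x_1 = 4, x_2 = 2.

x_1 = 4, x_2 = 2, maximum P = 168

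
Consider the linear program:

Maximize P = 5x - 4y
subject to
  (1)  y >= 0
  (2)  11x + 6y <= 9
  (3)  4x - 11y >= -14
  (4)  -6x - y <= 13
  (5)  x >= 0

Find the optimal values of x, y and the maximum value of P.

x = 9/11, y = 0, maximum P = 45/11

At the optimal vertex, y = 0 and 11x + 6y = 9.
Solving simultaneously gives x = 9/11, y = 0.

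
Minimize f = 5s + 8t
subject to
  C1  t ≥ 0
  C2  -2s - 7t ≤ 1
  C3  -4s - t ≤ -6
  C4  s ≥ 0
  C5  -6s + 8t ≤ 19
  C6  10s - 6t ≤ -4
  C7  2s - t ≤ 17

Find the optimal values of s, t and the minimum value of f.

Vertices and f = 5s + 8t:
  (29/38, 56/19) → f = 1041/38
  (16/17, 38/17) → f = 384/17
  (41/22, 83/22) → f = 79/2

s = 16/17, t = 38/17, minimum f = 384/17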